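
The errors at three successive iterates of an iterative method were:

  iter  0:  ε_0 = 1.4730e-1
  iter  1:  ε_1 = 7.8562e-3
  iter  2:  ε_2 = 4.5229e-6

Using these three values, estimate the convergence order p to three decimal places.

2.545

p ≈ ln(ε_2/ε_1) / ln(ε_1/ε_0)
  = ln(4.5229e-6/7.8562e-3) / ln(7.8562e-3/1.4730e-1)
  = ln(0.000575711) / ln(0.0533347)
  = -7.459905 / -2.931168 ≈ 2.545028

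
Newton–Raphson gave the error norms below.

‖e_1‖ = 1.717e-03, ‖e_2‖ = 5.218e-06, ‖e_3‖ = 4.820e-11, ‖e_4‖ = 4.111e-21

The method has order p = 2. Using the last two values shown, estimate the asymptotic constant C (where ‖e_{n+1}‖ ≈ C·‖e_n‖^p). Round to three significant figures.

1.77

C ≈ ‖e_4‖ / ‖e_3‖^2
  = 4.111e-21 / (4.820e-11)^2
  = 4.111e-21 / 2.32324e-21 ≈ 1.7695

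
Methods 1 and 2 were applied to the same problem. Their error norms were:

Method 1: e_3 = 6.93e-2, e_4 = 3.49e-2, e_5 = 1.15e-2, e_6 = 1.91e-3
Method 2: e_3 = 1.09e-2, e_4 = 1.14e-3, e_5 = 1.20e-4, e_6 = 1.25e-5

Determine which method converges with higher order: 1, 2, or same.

Method 1: p ≈ ln(1.91e-3/1.15e-2)/ln(1.15e-2/3.49e-2) ≈ 1.62.
Method 2: p ≈ ln(1.25e-5/1.20e-4)/ln(1.20e-4/1.14e-3) ≈ 1.00.
Method 1 has the higher order (≈1.6 vs ≈1.0).

1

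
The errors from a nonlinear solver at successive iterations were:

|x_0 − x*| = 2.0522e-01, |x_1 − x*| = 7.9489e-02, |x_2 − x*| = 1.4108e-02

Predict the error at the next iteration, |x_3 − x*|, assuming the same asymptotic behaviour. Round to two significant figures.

6.0e-4

First estimate the order: p ≈ ln(|x_2 − x*|/|x_1 − x*|) / ln(|x_1 − x*|/|x_0 − x*|) = ln(1.4108e-02/7.9489e-02)/ln(7.9489e-02/2.0522e-01) = ln(0.177484)/ln(0.387336) ≈ 1.8228.
Then |x_3 − x*| ≈ |x_2 − x*|·(|x_2 − x*|/|x_1 − x*|)^p = 1.4108e-02·(0.177484)^1.8228 = 1.4108e-02·0.0427925 ≈ 0.0006037.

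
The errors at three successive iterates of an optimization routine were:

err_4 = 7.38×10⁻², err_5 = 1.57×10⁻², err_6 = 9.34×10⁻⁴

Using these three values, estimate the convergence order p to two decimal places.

p ≈ ln(err_6/err_5) / ln(err_5/err_4)
  = ln(9.34×10⁻⁴/1.57×10⁻²) / ln(1.57×10⁻²/7.38×10⁻²)
  = ln(0.0594904) / ln(0.212737)
  = -2.82194 / -1.54770 ≈ 1.82331

1.82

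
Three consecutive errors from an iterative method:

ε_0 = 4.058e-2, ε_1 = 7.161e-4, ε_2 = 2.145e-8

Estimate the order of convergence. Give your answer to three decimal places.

2.580

p ≈ ln(ε_2/ε_1) / ln(ε_1/ε_0)
  = ln(2.145e-8/7.161e-4) / ln(7.161e-4/4.058e-2)
  = ln(2.99539e-05) / ln(0.0176466)
  = -10.415851 / -4.037212 ≈ 2.579961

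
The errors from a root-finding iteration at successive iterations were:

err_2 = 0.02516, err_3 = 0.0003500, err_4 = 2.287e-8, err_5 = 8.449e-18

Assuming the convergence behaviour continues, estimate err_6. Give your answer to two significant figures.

4.6e-39

First estimate the order: p ≈ ln(err_5/err_4) / ln(err_4/err_3) = ln(8.449e-18/2.287e-8)/ln(2.287e-8/0.0003500) = ln(3.69436e-10)/ln(6.53429e-05) ≈ 2.2540.
Then err_6 ≈ err_5·(err_5/err_4)^p = 8.449e-18·(3.69436e-10)^2.2540 = 8.449e-18·5.48572e-22 ≈ 4.635e-39.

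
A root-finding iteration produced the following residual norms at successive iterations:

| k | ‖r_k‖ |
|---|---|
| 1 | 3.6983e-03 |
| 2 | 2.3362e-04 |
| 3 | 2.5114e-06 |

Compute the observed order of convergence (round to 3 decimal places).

p ≈ ln(‖r_3‖/‖r_2‖) / ln(‖r_2‖/‖r_1‖)
  = ln(2.5114e-06/2.3362e-04) / ln(2.3362e-04/3.6983e-03)
  = ln(0.0107499) / ln(0.0631696)
  = -4.532859 / -2.761932 ≈ 1.641191

1.641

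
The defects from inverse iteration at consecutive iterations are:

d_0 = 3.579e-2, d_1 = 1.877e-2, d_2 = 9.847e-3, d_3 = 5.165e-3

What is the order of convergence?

Consecutive ratios: d_3/d_2 = 5.165e-3/9.847e-3 = 0.524525, d_2/d_1 = 9.847e-3/1.877e-2 = 0.524614.
p ≈ ln(0.524525)/ln(0.524614) = -0.6453/-0.6451 ≈ 1.00.
So the convergence is linear (order 1).

1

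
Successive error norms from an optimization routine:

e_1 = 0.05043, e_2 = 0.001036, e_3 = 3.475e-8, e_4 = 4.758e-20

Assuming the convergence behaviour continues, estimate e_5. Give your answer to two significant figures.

1.7e-51

First estimate the order: p ≈ ln(e_4/e_3) / ln(e_3/e_2) = ln(4.758e-20/3.475e-8)/ln(3.475e-8/0.001036) = ln(1.36921e-12)/ln(3.35425e-05) ≈ 2.6514.
Then e_5 ≈ e_4·(e_4/e_3)^p = 4.758e-20·(1.36921e-12)^2.6514 = 4.758e-20·3.50782e-32 ≈ 1.669e-51.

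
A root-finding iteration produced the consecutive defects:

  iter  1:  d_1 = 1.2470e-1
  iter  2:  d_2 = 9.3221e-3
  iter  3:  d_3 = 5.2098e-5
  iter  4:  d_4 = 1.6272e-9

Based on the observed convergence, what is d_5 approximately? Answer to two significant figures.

1.6e-18

First estimate the order: p ≈ ln(d_4/d_3) / ln(d_3/d_2) = ln(1.6272e-9/5.2098e-5)/ln(5.2098e-5/9.3221e-3) = ln(3.12334e-05)/ln(0.00558865) ≈ 2.0000.
Then d_5 ≈ d_4·(d_4/d_3)^p = 1.6272e-9·(3.12334e-05)^2.0000 = 1.6272e-9·9.75525e-10 ≈ 1.587e-18.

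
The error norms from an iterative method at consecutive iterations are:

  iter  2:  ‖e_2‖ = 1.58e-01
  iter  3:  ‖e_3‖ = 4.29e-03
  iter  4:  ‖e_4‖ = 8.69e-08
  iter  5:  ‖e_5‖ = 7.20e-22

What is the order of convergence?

Consecutive ratios: ‖e_5‖/‖e_4‖ = 7.20e-22/8.69e-08 = 8.28539e-15, ‖e_4‖/‖e_3‖ = 8.69e-08/4.29e-03 = 2.02564e-05.
p ≈ ln(8.28539e-15)/ln(2.02564e-05) = -32.4243/-10.8070 ≈ 3.00.
So the convergence is cubic (order 3).

3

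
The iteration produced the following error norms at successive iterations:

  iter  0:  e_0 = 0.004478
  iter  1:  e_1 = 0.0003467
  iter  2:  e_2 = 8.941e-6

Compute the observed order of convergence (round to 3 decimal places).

1.430

p ≈ ln(e_2/e_1) / ln(e_1/e_0)
  = ln(8.941e-6/0.0003467) / ln(0.0003467/0.004478)
  = ln(0.0257889) / ln(0.077423)
  = -3.657811 / -2.558471 ≈ 1.429686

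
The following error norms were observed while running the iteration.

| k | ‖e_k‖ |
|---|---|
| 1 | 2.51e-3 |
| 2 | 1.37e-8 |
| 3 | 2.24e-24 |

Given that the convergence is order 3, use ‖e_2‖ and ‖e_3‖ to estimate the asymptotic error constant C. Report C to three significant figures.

C ≈ ‖e_3‖ / ‖e_2‖^3
  = 2.24e-24 / (1.37e-8)^3
  = 2.24e-24 / 2.57135e-24 ≈ 0.87114

0.871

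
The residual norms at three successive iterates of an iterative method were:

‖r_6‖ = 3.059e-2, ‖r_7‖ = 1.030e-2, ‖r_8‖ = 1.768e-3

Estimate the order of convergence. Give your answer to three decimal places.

p ≈ ln(‖r_8‖/‖r_7‖) / ln(‖r_7‖/‖r_6‖)
  = ln(1.768e-3/1.030e-2) / ln(1.030e-2/3.059e-2)
  = ln(0.17165) / ln(0.336711)
  = -1.762298 / -1.088530 ≈ 1.618971

1.619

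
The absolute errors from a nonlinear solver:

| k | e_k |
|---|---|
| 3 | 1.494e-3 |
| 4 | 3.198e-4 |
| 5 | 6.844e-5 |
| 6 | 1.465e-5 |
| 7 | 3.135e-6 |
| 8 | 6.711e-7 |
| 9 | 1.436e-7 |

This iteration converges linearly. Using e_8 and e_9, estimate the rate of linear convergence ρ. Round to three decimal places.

ρ ≈ e_9/e_8 = 1.436e-7/6.711e-7 = 0.21398

0.214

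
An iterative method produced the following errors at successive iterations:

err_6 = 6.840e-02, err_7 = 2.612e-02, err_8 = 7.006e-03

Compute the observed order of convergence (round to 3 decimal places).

1.367

p ≈ ln(err_8/err_7) / ln(err_7/err_6)
  = ln(7.006e-03/2.612e-02) / ln(2.612e-02/6.840e-02)
  = ln(0.268224) / ln(0.381871)
  = -1.315933 / -0.962672 ≈ 1.366959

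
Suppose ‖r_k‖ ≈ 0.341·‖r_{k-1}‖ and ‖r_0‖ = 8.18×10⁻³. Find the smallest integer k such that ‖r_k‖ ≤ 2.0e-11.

19

After k steps, ‖r_k‖ ≈ 8.18×10⁻³·0.341^k.
Need 0.341^k ≤ 2.0e-11/8.18×10⁻³ = 2.44499e-09.
k ≥ ln(2.44499e-09)/ln(0.341) = -19.8292/-1.07587 = 18.431.
Smallest integer k = 19.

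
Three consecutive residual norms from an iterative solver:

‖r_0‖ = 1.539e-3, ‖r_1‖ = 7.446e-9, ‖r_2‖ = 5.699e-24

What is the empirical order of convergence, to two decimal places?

2.84

p ≈ ln(‖r_2‖/‖r_1‖) / ln(‖r_1‖/‖r_0‖)
  = ln(5.699e-24/7.446e-9) / ln(7.446e-9/1.539e-3)
  = ln(7.65377e-16) / ln(4.83821e-06)
  = -34.80616 / -12.23897 ≈ 2.84388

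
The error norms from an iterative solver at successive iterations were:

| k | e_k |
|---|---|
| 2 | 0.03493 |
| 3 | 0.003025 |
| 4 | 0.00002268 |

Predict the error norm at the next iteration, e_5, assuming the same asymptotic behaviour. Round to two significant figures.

First estimate the order: p ≈ ln(e_4/e_3) / ln(e_3/e_2) = ln(0.00002268/0.003025)/ln(0.003025/0.03493) = ln(0.00749752)/ln(0.0866018) ≈ 2.0001.
Then e_5 ≈ e_4·(e_4/e_3)^p = 0.00002268·(0.00749752)^2.0001 = 0.00002268·5.61853e-05 ≈ 1.274e-09.

1.3e-9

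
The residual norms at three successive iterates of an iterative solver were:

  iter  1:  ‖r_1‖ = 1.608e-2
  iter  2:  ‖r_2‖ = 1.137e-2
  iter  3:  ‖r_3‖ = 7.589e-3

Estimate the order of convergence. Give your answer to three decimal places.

p ≈ ln(‖r_3‖/‖r_2‖) / ln(‖r_2‖/‖r_1‖)
  = ln(7.589e-3/1.137e-2) / ln(1.137e-2/1.608e-2)
  = ln(0.667458) / ln(0.70709)
  = -0.404279 / -0.346597 ≈ 1.166424

1.166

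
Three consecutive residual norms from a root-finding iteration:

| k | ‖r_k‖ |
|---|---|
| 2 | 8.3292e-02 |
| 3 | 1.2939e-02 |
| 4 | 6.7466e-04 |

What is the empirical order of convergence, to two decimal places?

1.59

p ≈ ln(‖r_4‖/‖r_3‖) / ln(‖r_3‖/‖r_2‖)
  = ln(6.7466e-04/1.2939e-02) / ln(1.2939e-02/8.3292e-02)
  = ln(0.0521416) / ln(0.155345)
  = -2.95379 / -1.86211 ≈ 1.58626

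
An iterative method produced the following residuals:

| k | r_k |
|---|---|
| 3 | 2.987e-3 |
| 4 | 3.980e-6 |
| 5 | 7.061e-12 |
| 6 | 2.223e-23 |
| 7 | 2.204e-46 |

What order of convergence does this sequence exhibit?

Consecutive ratios: r_7/r_6 = 2.204e-46/2.223e-23 = 9.91453e-24, r_6/r_5 = 2.223e-23/7.061e-12 = 3.14828e-12.
p ≈ ln(9.91453e-24)/ln(3.14828e-12) = -52.9680/-26.4842 ≈ 2.00.
So the convergence is quadratic (order 2).

2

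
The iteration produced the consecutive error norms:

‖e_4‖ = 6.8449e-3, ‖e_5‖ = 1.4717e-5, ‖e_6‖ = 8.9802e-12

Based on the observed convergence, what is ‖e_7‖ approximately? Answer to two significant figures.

First estimate the order: p ≈ ln(‖e_6‖/‖e_5‖) / ln(‖e_5‖/‖e_4‖) = ln(8.9802e-12/1.4717e-5)/ln(1.4717e-5/6.8449e-3) = ln(6.10192e-07)/ln(0.00215007) ≈ 2.3297.
Then ‖e_7‖ ≈ ‖e_6‖·(‖e_6‖/‖e_5‖)^p = 8.9802e-12·(6.10192e-07)^2.3297 = 8.9802e-12·3.32661e-15 ≈ 2.987e-26.

3.0e-26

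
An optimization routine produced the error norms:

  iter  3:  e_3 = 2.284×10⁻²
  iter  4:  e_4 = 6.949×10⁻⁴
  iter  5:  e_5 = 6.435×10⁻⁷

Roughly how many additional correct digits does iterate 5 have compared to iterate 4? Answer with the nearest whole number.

3

Digits gained ≈ log₁₀(e_4/e_5) = log₁₀(6.949×10⁻⁴/6.435×10⁻⁷) = log₁₀(1079.88) ≈ 3.033.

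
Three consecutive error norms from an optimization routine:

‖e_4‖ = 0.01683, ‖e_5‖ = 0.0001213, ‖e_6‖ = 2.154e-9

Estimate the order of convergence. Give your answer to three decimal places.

2.218

p ≈ ln(‖e_6‖/‖e_5‖) / ln(‖e_5‖/‖e_4‖)
  = ln(2.154e-9/0.0001213) / ln(0.0001213/0.01683)
  = ln(1.77576e-05) / ln(0.00720737)
  = -10.938697 / -4.932651 ≈ 2.217610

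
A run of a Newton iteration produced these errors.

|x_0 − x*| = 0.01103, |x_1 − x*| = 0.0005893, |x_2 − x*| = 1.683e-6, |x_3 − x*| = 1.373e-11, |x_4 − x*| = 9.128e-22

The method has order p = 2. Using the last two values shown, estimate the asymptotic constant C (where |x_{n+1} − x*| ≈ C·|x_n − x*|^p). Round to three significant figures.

C ≈ |x_4 − x*| / |x_3 − x*|^2
  = 9.128e-22 / (1.373e-11)^2
  = 9.128e-22 / 1.88513e-22 ≈ 4.8421

4.84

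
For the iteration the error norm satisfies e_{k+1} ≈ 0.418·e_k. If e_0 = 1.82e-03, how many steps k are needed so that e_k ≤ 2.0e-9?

16

After k steps, e_k ≈ 1.82e-03·0.418^k.
Need 0.418^k ≤ 2.0e-9/1.82e-03 = 1.0989e-06.
k ≥ ln(1.0989e-06)/ln(0.418) = -13.7212/-0.87227 = 15.730.
Smallest integer k = 16.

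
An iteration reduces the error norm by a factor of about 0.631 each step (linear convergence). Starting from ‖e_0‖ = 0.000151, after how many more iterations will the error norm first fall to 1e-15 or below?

After k steps, ‖e_k‖ ≈ 0.000151·0.631^k.
Need 0.631^k ≤ 1e-15/0.000151 = 6.62252e-12.
k ≥ ln(6.62252e-12)/ln(0.631) = -25.7405/-0.46045 = 55.903.
Smallest integer k = 56.

56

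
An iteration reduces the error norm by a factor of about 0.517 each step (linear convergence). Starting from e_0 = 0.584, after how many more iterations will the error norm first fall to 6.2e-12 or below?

After k steps, e_k ≈ 0.584·0.517^k.
Need 0.517^k ≤ 6.2e-12/0.584 = 1.06164e-11.
k ≥ ln(1.06164e-11)/ln(0.517) = -25.2686/-0.65971 = 38.303.
Smallest integer k = 39.

39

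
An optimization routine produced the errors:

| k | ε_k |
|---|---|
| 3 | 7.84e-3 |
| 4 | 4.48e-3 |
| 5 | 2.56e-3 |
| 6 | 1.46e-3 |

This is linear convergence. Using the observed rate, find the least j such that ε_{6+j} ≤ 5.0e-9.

Rate ρ ≈ ε_6/ε_5 = 1.46e-3/2.56e-3 = 0.5703.
After j more steps, ε_{6+j} ≈ 1.46e-3·ρ^j; need ρ^j ≤ 5.0e-9/1.46e-3 = 3.42466e-06.
j ≥ ln(3.42466e-06)/ln(0.5703) = -12.5845/-0.56159 = 22.409.
So 23 more iterations are needed.

23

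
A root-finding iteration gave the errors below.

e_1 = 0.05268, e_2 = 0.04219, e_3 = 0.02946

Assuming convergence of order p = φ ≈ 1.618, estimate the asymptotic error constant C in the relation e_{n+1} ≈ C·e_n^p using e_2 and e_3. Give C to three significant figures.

C ≈ e_3 / e_2^1.618
  = 0.02946 / (0.04219)^1.618
  = 0.02946 / 0.00596471 ≈ 4.9391

4.94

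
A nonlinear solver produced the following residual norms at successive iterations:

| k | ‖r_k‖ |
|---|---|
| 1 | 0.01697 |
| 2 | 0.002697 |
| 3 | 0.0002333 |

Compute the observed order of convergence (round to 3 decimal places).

1.331

p ≈ ln(‖r_3‖/‖r_2‖) / ln(‖r_2‖/‖r_1‖)
  = ln(0.0002333/0.002697) / ln(0.002697/0.01697)
  = ln(0.0865035) / ln(0.158928)
  = -2.447570 / -1.839304 ≈ 1.330704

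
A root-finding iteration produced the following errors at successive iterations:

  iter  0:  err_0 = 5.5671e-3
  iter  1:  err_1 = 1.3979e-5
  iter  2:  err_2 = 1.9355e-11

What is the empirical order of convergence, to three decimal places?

2.253

p ≈ ln(err_2/err_1) / ln(err_1/err_0)
  = ln(1.9355e-11/1.3979e-5) / ln(1.3979e-5/5.5671e-3)
  = ln(1.38458e-06) / ln(0.002511)
  = -13.490114 / -5.987074 ≈ 2.253206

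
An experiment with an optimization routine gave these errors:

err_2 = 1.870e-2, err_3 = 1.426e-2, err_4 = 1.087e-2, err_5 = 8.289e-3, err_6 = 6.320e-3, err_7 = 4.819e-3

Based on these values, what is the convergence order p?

1

Consecutive ratios: err_7/err_6 = 4.819e-3/6.320e-3 = 0.7625, err_6/err_5 = 6.320e-3/8.289e-3 = 0.762456.
p ≈ ln(0.7625)/ln(0.762456) = -0.2712/-0.2712 ≈ 1.00.
So the convergence is linear (order 1).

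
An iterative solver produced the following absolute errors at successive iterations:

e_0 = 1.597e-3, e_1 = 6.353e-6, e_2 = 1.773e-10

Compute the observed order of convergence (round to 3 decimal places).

p ≈ ln(e_2/e_1) / ln(e_1/e_0)
  = ln(1.773e-10/6.353e-6) / ln(6.353e-6/1.597e-3)
  = ln(2.79081e-05) / ln(0.00397808)
  = -10.486594 / -5.526956 ≈ 1.897354

1.897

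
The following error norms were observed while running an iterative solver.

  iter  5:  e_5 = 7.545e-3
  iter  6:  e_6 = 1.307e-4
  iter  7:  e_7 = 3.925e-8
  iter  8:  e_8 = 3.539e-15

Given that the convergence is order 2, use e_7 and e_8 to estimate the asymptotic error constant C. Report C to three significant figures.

2.30

C ≈ e_8 / e_7^2
  = 3.539e-15 / (3.925e-8)^2
  = 3.539e-15 / 1.54056e-15 ≈ 2.2972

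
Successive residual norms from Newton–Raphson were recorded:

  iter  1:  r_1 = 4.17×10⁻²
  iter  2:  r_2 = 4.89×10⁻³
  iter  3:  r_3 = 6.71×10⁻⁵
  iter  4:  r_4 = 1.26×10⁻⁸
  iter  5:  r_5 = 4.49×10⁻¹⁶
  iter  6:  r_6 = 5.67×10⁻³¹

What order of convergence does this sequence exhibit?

Consecutive ratios: r_6/r_5 = 5.67×10⁻³¹/4.49×10⁻¹⁶ = 1.26281e-15, r_5/r_4 = 4.49×10⁻¹⁶/1.26×10⁻⁸ = 3.56349e-08.
p ≈ ln(1.26281e-15)/ln(3.56349e-08) = -34.3054/-17.1499 ≈ 2.00.
So the convergence is quadratic (order 2).

2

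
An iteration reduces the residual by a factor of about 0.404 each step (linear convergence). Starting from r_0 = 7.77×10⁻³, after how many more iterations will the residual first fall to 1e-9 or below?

After k steps, r_k ≈ 7.77×10⁻³·0.404^k.
Need 0.404^k ≤ 1e-9/7.77×10⁻³ = 1.287e-07.
k ≥ ln(1.287e-07)/ln(0.404) = -15.8658/-0.90634 = 17.505.
Smallest integer k = 18.

18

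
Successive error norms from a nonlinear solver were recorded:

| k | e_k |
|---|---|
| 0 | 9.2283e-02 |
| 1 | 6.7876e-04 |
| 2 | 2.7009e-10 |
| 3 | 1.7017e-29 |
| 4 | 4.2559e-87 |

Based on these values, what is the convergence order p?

Consecutive ratios: e_4/e_3 = 4.2559e-87/1.7017e-29 = 2.50097e-58, e_3/e_2 = 1.7017e-29/2.7009e-10 = 6.30049e-20.
p ≈ ln(2.50097e-58)/ln(6.30049e-20) = -132.6333/-44.2111 ≈ 3.00.
So the convergence is cubic (order 3).

3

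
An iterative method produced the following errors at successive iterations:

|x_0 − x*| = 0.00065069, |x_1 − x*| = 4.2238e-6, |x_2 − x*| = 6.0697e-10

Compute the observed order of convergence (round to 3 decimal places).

p ≈ ln(|x_2 − x*|/|x_1 − x*|) / ln(|x_1 − x*|/|x_0 − x*|)
  = ln(6.0697e-10/4.2238e-6) / ln(4.2238e-6/0.00065069)
  = ln(0.000143702) / ln(0.00649126)
  = -8.847769 / -5.037299 ≈ 1.756451

1.756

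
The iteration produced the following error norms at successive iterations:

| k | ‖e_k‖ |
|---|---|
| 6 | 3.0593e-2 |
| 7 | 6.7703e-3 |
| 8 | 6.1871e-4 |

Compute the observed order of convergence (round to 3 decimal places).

p ≈ ln(‖e_8‖/‖e_7‖) / ln(‖e_7‖/‖e_6‖)
  = ln(6.1871e-4/6.7703e-3) / ln(6.7703e-3/3.0593e-2)
  = ln(0.0913859) / ln(0.221302)
  = -2.392664 / -1.508227 ≈ 1.586408

1.586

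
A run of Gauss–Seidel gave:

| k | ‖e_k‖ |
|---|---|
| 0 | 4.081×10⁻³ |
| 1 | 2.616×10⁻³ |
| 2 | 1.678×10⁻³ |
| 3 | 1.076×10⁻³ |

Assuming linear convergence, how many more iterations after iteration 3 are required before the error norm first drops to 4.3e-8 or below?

Rate ρ ≈ ‖e_3‖/‖e_2‖ = 1.076×10⁻³/1.678×10⁻³ = 0.6412.
After j more steps, ‖e_{3+j}‖ ≈ 1.076×10⁻³·ρ^j; need ρ^j ≤ 4.3e-8/1.076×10⁻³ = 3.99628e-05.
j ≥ ln(3.99628e-05)/ln(0.6412) = -10.1276/-0.44441 = 22.789.
So 23 more iterations are needed.

23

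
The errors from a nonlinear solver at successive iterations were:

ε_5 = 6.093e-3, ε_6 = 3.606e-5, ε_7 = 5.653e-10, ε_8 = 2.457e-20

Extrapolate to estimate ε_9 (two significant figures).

First estimate the order: p ≈ ln(ε_8/ε_7) / ln(ε_7/ε_6) = ln(2.457e-20/5.653e-10)/ln(5.653e-10/3.606e-5) = ln(4.34636e-11)/ln(1.56767e-05) ≈ 2.1566.
Then ε_9 ≈ ε_8·(ε_8/ε_7)^p = 2.457e-20·(4.34636e-11)^2.1566 = 2.457e-20·4.50383e-23 ≈ 1.107e-42.

1.1e-42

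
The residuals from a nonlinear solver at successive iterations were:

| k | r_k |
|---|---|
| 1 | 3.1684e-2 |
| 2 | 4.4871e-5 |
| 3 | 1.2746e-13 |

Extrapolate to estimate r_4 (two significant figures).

2.9e-39

First estimate the order: p ≈ ln(r_3/r_2) / ln(r_2/r_1) = ln(1.2746e-13/4.4871e-5)/ln(4.4871e-5/3.1684e-2) = ln(2.84059e-09)/ln(0.0014162) ≈ 3.0000.
Then r_4 ≈ r_3·(r_3/r_2)^p = 1.2746e-13·(2.84059e-09)^3.0000 = 1.2746e-13·2.29206e-26 ≈ 2.921e-39.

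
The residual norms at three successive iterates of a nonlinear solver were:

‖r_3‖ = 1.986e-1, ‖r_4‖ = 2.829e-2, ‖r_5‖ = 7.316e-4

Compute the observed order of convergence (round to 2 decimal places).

1.88

p ≈ ln(‖r_5‖/‖r_4‖) / ln(‖r_4‖/‖r_3‖)
  = ln(7.316e-4/2.829e-2) / ln(2.829e-2/1.986e-1)
  = ln(0.0258607) / ln(0.142447)
  = -3.65503 / -1.94879 ≈ 1.87554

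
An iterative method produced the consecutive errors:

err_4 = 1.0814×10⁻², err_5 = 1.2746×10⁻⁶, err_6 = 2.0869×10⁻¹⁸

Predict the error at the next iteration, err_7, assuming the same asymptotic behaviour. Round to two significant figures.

First estimate the order: p ≈ ln(err_6/err_5) / ln(err_5/err_4) = ln(2.0869×10⁻¹⁸/1.2746×10⁻⁶)/ln(1.2746×10⁻⁶/1.0814×10⁻²) = ln(1.6373e-12)/ln(0.000117866) ≈ 3.0000.
Then err_7 ≈ err_6·(err_6/err_5)^p = 2.0869×10⁻¹⁸·(1.6373e-12)^3.0000 = 2.0869×10⁻¹⁸·4.38919e-36 ≈ 9.16e-54.

9.2e-54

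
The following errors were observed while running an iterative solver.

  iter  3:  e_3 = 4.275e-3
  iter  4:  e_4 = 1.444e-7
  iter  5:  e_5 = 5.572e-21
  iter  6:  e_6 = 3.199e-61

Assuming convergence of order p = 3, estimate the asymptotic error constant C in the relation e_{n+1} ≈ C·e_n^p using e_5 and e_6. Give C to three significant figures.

1.85

C ≈ e_6 / e_5^3
  = 3.199e-61 / (5.572e-21)^3
  = 3.199e-61 / 1.72995e-61 ≈ 1.8492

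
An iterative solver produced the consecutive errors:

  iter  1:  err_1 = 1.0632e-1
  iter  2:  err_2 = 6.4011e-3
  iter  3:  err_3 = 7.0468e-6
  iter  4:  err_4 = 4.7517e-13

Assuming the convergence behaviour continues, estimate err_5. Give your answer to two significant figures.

First estimate the order: p ≈ ln(err_4/err_3) / ln(err_3/err_2) = ln(4.7517e-13/7.0468e-6)/ln(7.0468e-6/6.4011e-3) = ln(6.74306e-08)/ln(0.00110087) ≈ 2.4241.
Then err_5 ≈ err_4·(err_4/err_3)^p = 4.7517e-13·(6.74306e-08)^2.4241 = 4.7517e-13·4.13459e-18 ≈ 1.965e-30.

2.0e-30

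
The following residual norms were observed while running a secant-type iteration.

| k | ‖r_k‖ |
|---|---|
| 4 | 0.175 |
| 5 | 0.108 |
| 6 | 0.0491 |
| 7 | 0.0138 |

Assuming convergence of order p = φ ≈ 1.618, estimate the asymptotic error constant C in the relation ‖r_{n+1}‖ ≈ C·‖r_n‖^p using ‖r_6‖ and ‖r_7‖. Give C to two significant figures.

C ≈ ‖r_7‖ / ‖r_6‖^1.618
  = 0.0138 / (0.0491)^1.618
  = 0.0138 / 0.00762377 ≈ 1.8101

1.8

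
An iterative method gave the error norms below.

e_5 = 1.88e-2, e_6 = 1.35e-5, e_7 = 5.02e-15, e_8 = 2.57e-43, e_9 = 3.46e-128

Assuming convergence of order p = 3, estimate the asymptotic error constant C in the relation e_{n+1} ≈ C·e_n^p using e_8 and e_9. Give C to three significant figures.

C ≈ e_9 / e_8^3
  = 3.46e-128 / (2.57e-43)^3
  = 3.46e-128 / 1.69746e-128 ≈ 2.0383

2.04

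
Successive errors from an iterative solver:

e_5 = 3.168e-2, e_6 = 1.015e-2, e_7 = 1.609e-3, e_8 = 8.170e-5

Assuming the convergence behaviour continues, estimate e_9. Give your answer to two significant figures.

First estimate the order: p ≈ ln(e_8/e_7) / ln(e_7/e_6) = ln(8.170e-5/1.609e-3)/ln(1.609e-3/1.015e-2) = ln(0.0507769)/ln(0.158522) ≈ 1.6181.
Then e_9 ≈ e_8·(e_8/e_7)^p = 8.170e-5·(0.0507769)^1.6181 = 8.170e-5·0.00804708 ≈ 6.574e-07.

6.6e-7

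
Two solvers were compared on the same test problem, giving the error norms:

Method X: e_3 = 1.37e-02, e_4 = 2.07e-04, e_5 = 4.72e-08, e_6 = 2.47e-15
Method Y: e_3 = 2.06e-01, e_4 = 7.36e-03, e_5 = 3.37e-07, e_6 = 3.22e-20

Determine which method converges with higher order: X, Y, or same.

Y

Method X: p ≈ ln(2.47e-15/4.72e-08)/ln(4.72e-08/2.07e-04) ≈ 2.00.
Method Y: p ≈ ln(3.22e-20/3.37e-07)/ln(3.37e-07/7.36e-03) ≈ 3.00.
Method Y has the higher order (≈3.0 vs ≈2.0).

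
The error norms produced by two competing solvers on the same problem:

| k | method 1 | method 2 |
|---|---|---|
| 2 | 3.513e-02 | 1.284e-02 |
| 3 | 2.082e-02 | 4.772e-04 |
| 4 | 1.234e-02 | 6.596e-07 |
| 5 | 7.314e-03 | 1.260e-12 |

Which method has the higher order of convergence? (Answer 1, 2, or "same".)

Method 1: p ≈ ln(7.314e-03/1.234e-02)/ln(1.234e-02/2.082e-02) ≈ 1.00.
Method 2: p ≈ ln(1.260e-12/6.596e-07)/ln(6.596e-07/4.772e-04) ≈ 2.00.
Method 2 has the higher order (≈2.0 vs ≈1.0).

2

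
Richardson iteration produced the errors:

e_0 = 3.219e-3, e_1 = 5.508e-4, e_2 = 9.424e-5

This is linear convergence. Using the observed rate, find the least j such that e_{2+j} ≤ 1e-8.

6

Rate ρ ≈ e_2/e_1 = 9.424e-5/5.508e-4 = 0.1711.
After j more steps, e_{2+j} ≈ 9.424e-5·ρ^j; need ρ^j ≤ 1e-8/9.424e-5 = 0.000106112.
j ≥ ln(0.000106112)/ln(0.1711) = -9.1510/-1.76551 = 5.183.
So 6 more iterations are needed.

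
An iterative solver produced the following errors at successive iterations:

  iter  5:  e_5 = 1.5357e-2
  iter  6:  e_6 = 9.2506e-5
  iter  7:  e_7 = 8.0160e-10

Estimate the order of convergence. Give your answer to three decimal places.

2.280

p ≈ ln(e_7/e_6) / ln(e_6/e_5)
  = ln(8.0160e-10/9.2506e-5) / ln(9.2506e-5/1.5357e-2)
  = ln(8.66538e-06) / ln(0.0060237)
  = -11.656175 / -5.112054 ≈ 2.280135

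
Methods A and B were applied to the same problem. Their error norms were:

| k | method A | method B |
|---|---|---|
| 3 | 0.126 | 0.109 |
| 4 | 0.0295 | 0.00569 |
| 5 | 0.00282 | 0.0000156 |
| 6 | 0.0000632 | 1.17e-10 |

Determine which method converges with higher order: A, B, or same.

Method A: p ≈ ln(0.0000632/0.00282)/ln(0.00282/0.0295) ≈ 1.62.
Method B: p ≈ ln(1.17e-10/0.0000156)/ln(0.0000156/0.00569) ≈ 2.00.
Method B has the higher order (≈2.0 vs ≈1.6).

B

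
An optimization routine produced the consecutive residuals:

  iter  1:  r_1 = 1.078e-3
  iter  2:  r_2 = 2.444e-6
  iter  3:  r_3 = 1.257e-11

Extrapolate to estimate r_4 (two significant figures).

First estimate the order: p ≈ ln(r_3/r_2) / ln(r_2/r_1) = ln(1.257e-11/2.444e-6)/ln(2.444e-6/1.078e-3) = ln(5.14321e-06)/ln(0.00226716) ≈ 1.9999.
Then r_4 ≈ r_3·(r_3/r_2)^p = 1.257e-11·(5.14321e-06)^1.9999 = 1.257e-11·2.64848e-11 ≈ 3.329e-22.

3.3e-22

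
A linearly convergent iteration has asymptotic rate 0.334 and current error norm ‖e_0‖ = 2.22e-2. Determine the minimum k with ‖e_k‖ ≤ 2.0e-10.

After k steps, ‖e_k‖ ≈ 2.22e-2·0.334^k.
Need 0.334^k ≤ 2.0e-10/2.22e-2 = 9.00901e-09.
k ≥ ln(9.00901e-09)/ln(0.334) = -18.5250/-1.09661 = 16.893.
Smallest integer k = 17.

17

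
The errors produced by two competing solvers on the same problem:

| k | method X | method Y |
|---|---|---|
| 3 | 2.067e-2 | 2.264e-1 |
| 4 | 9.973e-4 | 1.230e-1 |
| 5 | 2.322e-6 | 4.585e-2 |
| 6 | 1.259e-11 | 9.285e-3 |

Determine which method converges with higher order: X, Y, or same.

X

Method X: p ≈ ln(1.259e-11/2.322e-6)/ln(2.322e-6/9.973e-4) ≈ 2.00.
Method Y: p ≈ ln(9.285e-3/4.585e-2)/ln(4.585e-2/1.230e-1) ≈ 1.62.
Method X has the higher order (≈2.0 vs ≈1.6).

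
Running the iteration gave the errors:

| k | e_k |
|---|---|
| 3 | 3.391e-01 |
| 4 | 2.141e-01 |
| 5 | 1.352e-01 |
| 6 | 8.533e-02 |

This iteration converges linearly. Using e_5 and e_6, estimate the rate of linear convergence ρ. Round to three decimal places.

ρ ≈ e_6/e_5 = 8.533e-02/1.352e-01 = 0.63114

0.631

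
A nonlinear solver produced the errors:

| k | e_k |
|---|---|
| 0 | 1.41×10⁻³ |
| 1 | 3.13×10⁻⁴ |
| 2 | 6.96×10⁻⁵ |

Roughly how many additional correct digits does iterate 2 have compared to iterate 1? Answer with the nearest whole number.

1

Digits gained ≈ log₁₀(e_1/e_2) = log₁₀(3.13×10⁻⁴/6.96×10⁻⁵) = log₁₀(4.49713) ≈ 0.653.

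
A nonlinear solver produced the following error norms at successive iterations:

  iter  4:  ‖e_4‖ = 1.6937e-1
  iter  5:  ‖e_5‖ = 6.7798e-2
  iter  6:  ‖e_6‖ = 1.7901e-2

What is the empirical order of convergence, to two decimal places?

p ≈ ln(‖e_6‖/‖e_5‖) / ln(‖e_5‖/‖e_4‖)
  = ln(1.7901e-2/6.7798e-2) / ln(6.7798e-2/1.6937e-1)
  = ln(0.264034) / ln(0.400295)
  = -1.33168 / -0.91555 ≈ 1.45451

1.45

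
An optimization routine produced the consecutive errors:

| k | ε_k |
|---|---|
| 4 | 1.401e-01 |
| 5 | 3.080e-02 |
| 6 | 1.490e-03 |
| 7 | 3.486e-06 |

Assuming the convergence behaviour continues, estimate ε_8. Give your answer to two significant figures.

First estimate the order: p ≈ ln(ε_7/ε_6) / ln(ε_6/ε_5) = ln(3.486e-06/1.490e-03)/ln(1.490e-03/3.080e-02) = ln(0.0023396)/ln(0.0483766) ≈ 2.0001.
Then ε_8 ≈ ε_7·(ε_7/ε_6)^p = 3.486e-06·(0.0023396)^2.0001 = 3.486e-06·5.47041e-06 ≈ 1.907e-11.

1.9e-11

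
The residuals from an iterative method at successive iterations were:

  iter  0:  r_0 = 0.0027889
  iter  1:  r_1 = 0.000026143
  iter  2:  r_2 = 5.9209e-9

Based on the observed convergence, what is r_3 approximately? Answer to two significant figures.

First estimate the order: p ≈ ln(r_2/r_1) / ln(r_1/r_0) = ln(5.9209e-9/0.000026143)/ln(0.000026143/0.0027889) = ln(0.000226481)/ln(0.00937395) ≈ 1.7973.
Then r_3 ≈ r_2·(r_2/r_1)^p = 5.9209e-9·(0.000226481)^1.7973 = 5.9209e-9·2.81124e-07 ≈ 1.665e-15.

1.7e-15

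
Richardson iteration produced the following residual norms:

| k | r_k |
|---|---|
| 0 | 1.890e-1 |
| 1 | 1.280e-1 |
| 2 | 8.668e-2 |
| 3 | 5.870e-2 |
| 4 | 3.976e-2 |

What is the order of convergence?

Consecutive ratios: r_4/r_3 = 3.976e-2/5.870e-2 = 0.677342, r_3/r_2 = 5.870e-2/8.668e-2 = 0.677204.
p ≈ ln(0.677342)/ln(0.677204) = -0.3896/-0.3898 ≈ 1.00.
So the convergence is linear (order 1).

1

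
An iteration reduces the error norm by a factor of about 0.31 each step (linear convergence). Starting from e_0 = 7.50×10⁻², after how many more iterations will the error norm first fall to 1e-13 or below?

24

After k steps, e_k ≈ 7.50×10⁻²·0.31^k.
Need 0.31^k ≤ 1e-13/7.50×10⁻² = 1.33333e-12.
k ≥ ln(1.33333e-12)/ln(0.31) = -27.3433/-1.17118 = 23.347.
Smallest integer k = 24.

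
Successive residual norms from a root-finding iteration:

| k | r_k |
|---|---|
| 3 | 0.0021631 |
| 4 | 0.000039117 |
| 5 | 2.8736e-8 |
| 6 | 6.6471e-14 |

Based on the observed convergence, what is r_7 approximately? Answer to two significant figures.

First estimate the order: p ≈ ln(r_6/r_5) / ln(r_5/r_4) = ln(6.6471e-14/2.8736e-8)/ln(2.8736e-8/0.000039117) = ln(2.31316e-06)/ln(0.000734617) ≈ 1.7983.
Then r_7 ≈ r_6·(r_6/r_5)^p = 6.6471e-14·(2.31316e-06)^1.7983 = 6.6471e-14·7.33079e-11 ≈ 4.873e-24.

4.9e-24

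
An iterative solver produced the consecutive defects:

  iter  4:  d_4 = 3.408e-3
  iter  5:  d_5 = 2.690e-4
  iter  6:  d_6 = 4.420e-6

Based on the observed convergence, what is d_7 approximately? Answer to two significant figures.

First estimate the order: p ≈ ln(d_6/d_5) / ln(d_5/d_4) = ln(4.420e-6/2.690e-4)/ln(2.690e-4/3.408e-3) = ln(0.0164312)/ln(0.0789319) ≈ 1.6181.
Then d_7 ≈ d_6·(d_6/d_5)^p = 4.420e-6·(0.0164312)^1.6181 = 4.420e-6·0.00129651 ≈ 5.731e-09.

5.7e-9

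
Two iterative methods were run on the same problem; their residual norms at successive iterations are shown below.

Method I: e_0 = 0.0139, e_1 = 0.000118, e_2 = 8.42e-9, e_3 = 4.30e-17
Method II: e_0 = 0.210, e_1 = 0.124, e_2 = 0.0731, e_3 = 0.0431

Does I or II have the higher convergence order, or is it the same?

I

Method I: p ≈ ln(4.30e-17/8.42e-9)/ln(8.42e-9/0.000118) ≈ 2.00.
Method II: p ≈ ln(0.0431/0.0731)/ln(0.0731/0.124) ≈ 1.00.
Method I has the higher order (≈2.0 vs ≈1.0).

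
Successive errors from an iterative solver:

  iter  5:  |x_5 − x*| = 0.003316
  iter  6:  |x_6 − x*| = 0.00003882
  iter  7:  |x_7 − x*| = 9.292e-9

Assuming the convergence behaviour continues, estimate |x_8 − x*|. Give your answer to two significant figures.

First estimate the order: p ≈ ln(|x_7 − x*|/|x_6 − x*|) / ln(|x_6 − x*|/|x_5 − x*|) = ln(9.292e-9/0.00003882)/ln(0.00003882/0.003316) = ln(0.000239361)/ln(0.0117069) ≈ 1.8746.
Then |x_8 − x*| ≈ |x_7 − x*|·(|x_7 − x*|/|x_6 − x*|)^p = 9.292e-9·(0.000239361)^1.8746 = 9.292e-9·1.62995e-07 ≈ 1.515e-15.

1.5e-15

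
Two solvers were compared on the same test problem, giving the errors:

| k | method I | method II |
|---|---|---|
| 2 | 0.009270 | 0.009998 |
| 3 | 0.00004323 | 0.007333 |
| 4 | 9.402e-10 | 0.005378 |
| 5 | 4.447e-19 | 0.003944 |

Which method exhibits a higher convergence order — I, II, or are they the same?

I

Method I: p ≈ ln(4.447e-19/9.402e-10)/ln(9.402e-10/0.00004323) ≈ 2.00.
Method II: p ≈ ln(0.003944/0.005378)/ln(0.005378/0.007333) ≈ 1.00.
Method I has the higher order (≈2.0 vs ≈1.0).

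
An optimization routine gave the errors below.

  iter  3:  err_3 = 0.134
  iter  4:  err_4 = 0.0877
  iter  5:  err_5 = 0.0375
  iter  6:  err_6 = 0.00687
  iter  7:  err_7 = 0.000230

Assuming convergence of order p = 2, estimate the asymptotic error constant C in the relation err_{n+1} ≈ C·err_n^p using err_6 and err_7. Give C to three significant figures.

4.87

C ≈ err_7 / err_6^2
  = 0.000230 / (0.00687)^2
  = 0.000230 / 4.71969e-05 ≈ 4.8732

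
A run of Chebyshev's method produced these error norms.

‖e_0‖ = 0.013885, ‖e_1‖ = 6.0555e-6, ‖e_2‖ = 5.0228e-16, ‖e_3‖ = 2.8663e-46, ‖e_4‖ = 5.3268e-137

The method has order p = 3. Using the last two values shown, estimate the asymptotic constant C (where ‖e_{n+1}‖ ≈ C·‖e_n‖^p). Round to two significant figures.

C ≈ ‖e_4‖ / ‖e_3‖^3
  = 5.3268e-137 / (2.8663e-46)^3
  = 5.3268e-137 / 2.35486e-137 ≈ 2.262

2.3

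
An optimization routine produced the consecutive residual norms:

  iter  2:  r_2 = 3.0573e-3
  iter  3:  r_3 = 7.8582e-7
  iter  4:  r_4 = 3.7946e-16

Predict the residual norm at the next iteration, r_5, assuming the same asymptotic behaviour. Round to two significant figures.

First estimate the order: p ≈ ln(r_4/r_3) / ln(r_3/r_2) = ln(3.7946e-16/7.8582e-7)/ln(7.8582e-7/3.0573e-3) = ln(4.82884e-10)/ln(0.000257031) ≈ 2.5950.
Then r_5 ≈ r_4·(r_4/r_3)^p = 3.7946e-16·(4.82884e-10)^2.5950 = 3.7946e-16·6.67686e-25 ≈ 2.534e-40.

2.5e-40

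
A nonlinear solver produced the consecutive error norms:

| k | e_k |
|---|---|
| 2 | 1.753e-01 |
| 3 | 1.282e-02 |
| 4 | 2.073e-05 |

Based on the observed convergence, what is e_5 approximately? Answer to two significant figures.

2.9e-12

First estimate the order: p ≈ ln(e_4/e_3) / ln(e_3/e_2) = ln(2.073e-05/1.282e-02)/ln(1.282e-02/1.753e-01) = ln(0.001617)/ln(0.0731318) ≈ 2.4574.
Then e_5 ≈ e_4·(e_4/e_3)^p = 2.073e-05·(0.001617)^2.4574 = 2.073e-05·1.38256e-07 ≈ 2.866e-12.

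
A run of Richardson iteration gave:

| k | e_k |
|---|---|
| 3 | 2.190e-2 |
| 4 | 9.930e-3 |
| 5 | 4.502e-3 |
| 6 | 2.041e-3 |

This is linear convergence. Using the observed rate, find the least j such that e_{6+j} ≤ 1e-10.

22

Rate ρ ≈ e_6/e_5 = 2.041e-3/4.502e-3 = 0.4534.
After j more steps, e_{6+j} ≈ 2.041e-3·ρ^j; need ρ^j ≤ 1e-10/2.041e-3 = 4.89956e-08.
j ≥ ln(4.89956e-08)/ln(0.4534) = -16.8315/-0.79098 = 21.279.
So 22 more iterations are needed.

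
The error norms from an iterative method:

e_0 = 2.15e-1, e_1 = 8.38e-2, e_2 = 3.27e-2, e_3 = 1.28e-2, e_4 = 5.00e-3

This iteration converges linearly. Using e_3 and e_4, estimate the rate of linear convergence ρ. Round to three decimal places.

ρ ≈ e_4/e_3 = 5.00e-3/1.28e-2 = 0.39062

0.391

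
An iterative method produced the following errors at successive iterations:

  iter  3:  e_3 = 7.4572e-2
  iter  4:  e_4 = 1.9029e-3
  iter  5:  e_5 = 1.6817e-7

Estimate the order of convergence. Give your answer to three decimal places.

p ≈ ln(e_5/e_4) / ln(e_4/e_3)
  = ln(1.6817e-7/1.9029e-3) / ln(1.9029e-3/7.4572e-2)
  = ln(8.83756e-05) / ln(0.0255176)
  = -9.333915 / -3.668387 ≈ 2.544419

2.544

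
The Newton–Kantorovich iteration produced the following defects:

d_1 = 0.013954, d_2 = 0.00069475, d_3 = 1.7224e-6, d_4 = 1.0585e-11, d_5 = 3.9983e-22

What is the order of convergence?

2

Consecutive ratios: d_5/d_4 = 3.9983e-22/1.0585e-11 = 3.77733e-11, d_4/d_3 = 1.0585e-11/1.7224e-6 = 6.14549e-06.
p ≈ ln(3.77733e-11)/ln(6.14549e-06) = -23.9994/-11.9998 ≈ 2.00.
So the convergence is quadratic (order 2).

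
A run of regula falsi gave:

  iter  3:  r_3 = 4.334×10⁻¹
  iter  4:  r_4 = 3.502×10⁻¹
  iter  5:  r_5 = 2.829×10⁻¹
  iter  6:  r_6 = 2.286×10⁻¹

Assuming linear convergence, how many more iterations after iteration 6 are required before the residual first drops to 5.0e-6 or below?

51

Rate ρ ≈ r_6/r_5 = 2.286×10⁻¹/2.829×10⁻¹ = 0.8081.
After j more steps, r_{6+j} ≈ 2.286×10⁻¹·ρ^j; need ρ^j ≤ 5.0e-6/2.286×10⁻¹ = 2.18723e-05.
j ≥ ln(2.18723e-05)/ln(0.8081) = -10.7303/-0.21307 = 50.360.
So 51 more iterations are needed.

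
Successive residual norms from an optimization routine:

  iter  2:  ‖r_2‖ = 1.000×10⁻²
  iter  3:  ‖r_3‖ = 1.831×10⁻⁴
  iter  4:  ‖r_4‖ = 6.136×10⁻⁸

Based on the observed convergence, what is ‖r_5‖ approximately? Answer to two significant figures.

First estimate the order: p ≈ ln(‖r_4‖/‖r_3‖) / ln(‖r_3‖/‖r_2‖) = ln(6.136×10⁻⁸/1.831×10⁻⁴)/ln(1.831×10⁻⁴/1.000×10⁻²) = ln(0.000335117)/ln(0.01831) ≈ 2.0001.
Then ‖r_5‖ ≈ ‖r_4‖·(‖r_4‖/‖r_3‖)^p = 6.136×10⁻⁸·(0.000335117)^2.0001 = 6.136×10⁻⁸·1.12214e-07 ≈ 6.885e-15.

6.9e-15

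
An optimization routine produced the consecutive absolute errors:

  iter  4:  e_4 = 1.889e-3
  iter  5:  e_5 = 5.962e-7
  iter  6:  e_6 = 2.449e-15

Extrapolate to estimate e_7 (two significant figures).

2.0e-35

First estimate the order: p ≈ ln(e_6/e_5) / ln(e_5/e_4) = ln(2.449e-15/5.962e-7)/ln(5.962e-7/1.889e-3) = ln(4.10768e-09)/ln(0.000315617) ≈ 2.3955.
Then e_7 ≈ e_6·(e_6/e_5)^p = 2.449e-15·(4.10768e-09)^2.3955 = 2.449e-15·8.13525e-21 ≈ 1.992e-35.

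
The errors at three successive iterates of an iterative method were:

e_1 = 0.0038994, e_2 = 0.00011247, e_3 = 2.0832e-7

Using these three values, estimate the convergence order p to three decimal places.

p ≈ ln(e_3/e_2) / ln(e_2/e_1)
  = ln(2.0832e-7/0.00011247) / ln(0.00011247/0.0038994)
  = ln(0.00185223) / ln(0.0288429)
  = -6.291365 / -3.545891 ≈ 1.774269

1.774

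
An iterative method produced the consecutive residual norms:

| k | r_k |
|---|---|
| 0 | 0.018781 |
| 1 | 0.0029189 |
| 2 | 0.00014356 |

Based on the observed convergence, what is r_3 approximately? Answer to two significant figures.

First estimate the order: p ≈ ln(r_2/r_1) / ln(r_1/r_0) = ln(0.00014356/0.0029189)/ln(0.0029189/0.018781) = ln(0.0491829)/ln(0.155418) ≈ 1.6180.
Then r_3 ≈ r_2·(r_2/r_1)^p = 0.00014356·(0.0491829)^1.6180 = 0.00014356·0.00764461 ≈ 1.097e-06.

1.1e-6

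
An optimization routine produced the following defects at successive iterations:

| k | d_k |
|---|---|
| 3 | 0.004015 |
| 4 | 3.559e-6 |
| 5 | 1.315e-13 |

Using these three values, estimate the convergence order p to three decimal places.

2.435

p ≈ ln(d_5/d_4) / ln(d_4/d_3)
  = ln(1.315e-13/3.559e-6) / ln(3.559e-6/0.004015)
  = ln(3.69486e-08) / ln(0.000886426)
  = -17.113738 / -7.028313 ≈ 2.434971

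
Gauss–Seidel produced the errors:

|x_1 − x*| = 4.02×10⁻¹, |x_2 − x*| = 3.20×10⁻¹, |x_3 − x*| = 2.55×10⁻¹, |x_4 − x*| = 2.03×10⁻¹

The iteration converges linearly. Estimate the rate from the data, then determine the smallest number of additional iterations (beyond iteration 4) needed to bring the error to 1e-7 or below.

Rate ρ ≈ |x_4 − x*|/|x_3 − x*| = 2.03×10⁻¹/2.55×10⁻¹ = 0.7961.
After j more steps, |x_{4+j} − x*| ≈ 2.03×10⁻¹·ρ^j; need ρ^j ≤ 1e-7/2.03×10⁻¹ = 4.92611e-07.
j ≥ ln(4.92611e-07)/ln(0.7961) = -14.5235/-0.22803 = 63.691.
So 64 more iterations are needed.

64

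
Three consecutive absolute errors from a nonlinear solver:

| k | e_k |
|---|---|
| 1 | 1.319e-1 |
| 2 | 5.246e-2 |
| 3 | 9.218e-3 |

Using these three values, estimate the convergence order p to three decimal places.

p ≈ ln(e_3/e_2) / ln(e_2/e_1)
  = ln(9.218e-3/5.246e-2) / ln(5.246e-2/1.319e-1)
  = ln(0.175715) / ln(0.397726)
  = -1.738892 / -0.921992 ≈ 1.886016

1.886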